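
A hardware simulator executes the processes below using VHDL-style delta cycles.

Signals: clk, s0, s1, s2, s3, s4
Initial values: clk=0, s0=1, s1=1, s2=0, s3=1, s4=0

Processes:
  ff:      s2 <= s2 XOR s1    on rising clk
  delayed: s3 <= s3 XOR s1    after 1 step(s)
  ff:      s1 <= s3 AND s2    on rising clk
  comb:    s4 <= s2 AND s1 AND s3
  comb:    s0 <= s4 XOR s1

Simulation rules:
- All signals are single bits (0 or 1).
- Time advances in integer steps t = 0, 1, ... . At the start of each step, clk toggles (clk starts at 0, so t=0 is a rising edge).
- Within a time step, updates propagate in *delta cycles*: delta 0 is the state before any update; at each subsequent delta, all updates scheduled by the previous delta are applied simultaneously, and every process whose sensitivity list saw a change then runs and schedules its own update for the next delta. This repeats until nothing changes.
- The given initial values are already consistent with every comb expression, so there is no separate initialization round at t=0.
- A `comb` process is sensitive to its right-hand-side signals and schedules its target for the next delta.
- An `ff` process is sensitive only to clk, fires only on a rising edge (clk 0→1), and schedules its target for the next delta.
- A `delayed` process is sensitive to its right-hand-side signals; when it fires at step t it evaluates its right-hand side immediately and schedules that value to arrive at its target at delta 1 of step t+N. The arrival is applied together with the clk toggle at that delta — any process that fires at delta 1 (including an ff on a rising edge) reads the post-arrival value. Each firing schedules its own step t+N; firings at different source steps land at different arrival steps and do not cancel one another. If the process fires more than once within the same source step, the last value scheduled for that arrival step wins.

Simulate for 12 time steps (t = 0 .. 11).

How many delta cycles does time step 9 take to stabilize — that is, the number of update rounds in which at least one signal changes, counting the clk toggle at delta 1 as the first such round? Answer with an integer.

3

[bits: s4,s1,clk,s3,s0,s2]
t=0: Δ0=010110 Δ1=011110 Δ2=001111 Δ3=001101 | 3Δ
t=1: Δ0=001101 Δ1=000101 | 1Δ
t=2: Δ0=000101 Δ1=001101 Δ2=011101 Δ3=111111 Δ4=111101 | 4Δ
t=3: Δ0=111101 Δ1=110001 Δ2=010001 Δ3=010011 | 3Δ
t=4: Δ0=010011 Δ1=011111 Δ2=111110 Δ3=011100 Δ4=011110 | 4Δ
t=5: Δ0=011110 Δ1=010010 | 1Δ
t=6: Δ0=010010 Δ1=011110 Δ2=001111 Δ3=001101 | 3Δ
t=7: Δ0=001101 Δ1=000101 | 1Δ
t=8: Δ0=000101 Δ1=001101 Δ2=011101 Δ3=111111 Δ4=111101 | 4Δ
t=9: Δ0=111101 Δ1=110001 Δ2=010001 Δ3=010011 | 3Δ
t=10: Δ0=010011 Δ1=011111 Δ2=111110 Δ3=011100 Δ4=011110 | 4Δ
t=11: Δ0=011110 Δ1=010010 | 1Δ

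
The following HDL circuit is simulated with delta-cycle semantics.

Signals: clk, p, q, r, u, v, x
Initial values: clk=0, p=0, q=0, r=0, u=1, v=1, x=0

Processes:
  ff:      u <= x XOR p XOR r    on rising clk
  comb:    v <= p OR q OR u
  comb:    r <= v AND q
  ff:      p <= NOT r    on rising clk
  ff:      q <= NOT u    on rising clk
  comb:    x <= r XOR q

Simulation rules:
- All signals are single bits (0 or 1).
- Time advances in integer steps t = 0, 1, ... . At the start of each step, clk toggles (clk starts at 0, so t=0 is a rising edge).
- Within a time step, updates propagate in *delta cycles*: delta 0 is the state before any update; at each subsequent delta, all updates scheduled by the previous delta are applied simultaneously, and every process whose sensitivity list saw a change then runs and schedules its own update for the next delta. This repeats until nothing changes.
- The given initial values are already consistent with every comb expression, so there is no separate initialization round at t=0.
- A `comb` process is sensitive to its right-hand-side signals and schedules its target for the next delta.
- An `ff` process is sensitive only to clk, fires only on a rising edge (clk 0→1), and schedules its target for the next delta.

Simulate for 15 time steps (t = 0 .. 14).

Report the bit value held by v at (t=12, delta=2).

1

t0.Δ0 v=1 u=1 p=0 r=0 q=0 x=0 clk=0
t0.Δ1 v=1 u=1 p=0 r=0 q=0 x=0 clk=1
t0.Δ2 v=1 u=0 p=1 r=0 q=0 x=0 clk=1
t1.Δ0 v=1 u=0 p=1 r=0 q=0 x=0 clk=1
t1.Δ1 v=1 u=0 p=1 r=0 q=0 x=0 clk=0
t2.Δ0 v=1 u=0 p=1 r=0 q=0 x=0 clk=0
t2.Δ1 v=1 u=0 p=1 r=0 q=0 x=0 clk=1
t2.Δ2 v=1 u=1 p=1 r=0 q=1 x=0 clk=1
t2.Δ3 v=1 u=1 p=1 r=1 q=1 x=1 clk=1
t2.Δ4 v=1 u=1 p=1 r=1 q=1 x=0 clk=1
t3.Δ0 v=1 u=1 p=1 r=1 q=1 x=0 clk=1
t3.Δ1 v=1 u=1 p=1 r=1 q=1 x=0 clk=0
t4.Δ0 v=1 u=1 p=1 r=1 q=1 x=0 clk=0
t4.Δ1 v=1 u=1 p=1 r=1 q=1 x=0 clk=1
t4.Δ2 v=1 u=0 p=0 r=1 q=0 x=0 clk=1
t4.Δ3 v=0 u=0 p=0 r=0 q=0 x=1 clk=1
t4.Δ4 v=0 u=0 p=0 r=0 q=0 x=0 clk=1
t5.Δ0 v=0 u=0 p=0 r=0 q=0 x=0 clk=1
t5.Δ1 v=0 u=0 p=0 r=0 q=0 x=0 clk=0
t6.Δ0 v=0 u=0 p=0 r=0 q=0 x=0 clk=0
t6.Δ1 v=0 u=0 p=0 r=0 q=0 x=0 clk=1
t6.Δ2 v=0 u=0 p=1 r=0 q=1 x=0 clk=1
t6.Δ3 v=1 u=0 p=1 r=0 q=1 x=1 clk=1
t6.Δ4 v=1 u=0 p=1 r=1 q=1 x=1 clk=1
t6.Δ5 v=1 u=0 p=1 r=1 q=1 x=0 clk=1
t7.Δ0 v=1 u=0 p=1 r=1 q=1 x=0 clk=1
t7.Δ1 v=1 u=0 p=1 r=1 q=1 x=0 clk=0
t8.Δ0 v=1 u=0 p=1 r=1 q=1 x=0 clk=0
t8.Δ1 v=1 u=0 p=1 r=1 q=1 x=0 clk=1
t8.Δ2 v=1 u=0 p=0 r=1 q=1 x=0 clk=1
t9.Δ0 v=1 u=0 p=0 r=1 q=1 x=0 clk=1
t9.Δ1 v=1 u=0 p=0 r=1 q=1 x=0 clk=0
t10.Δ0 v=1 u=0 p=0 r=1 q=1 x=0 clk=0
t10.Δ1 v=1 u=0 p=0 r=1 q=1 x=0 clk=1
t10.Δ2 v=1 u=1 p=0 r=1 q=1 x=0 clk=1
t11.Δ0 v=1 u=1 p=0 r=1 q=1 x=0 clk=1
t11.Δ1 v=1 u=1 p=0 r=1 q=1 x=0 clk=0
t12.Δ0 v=1 u=1 p=0 r=1 q=1 x=0 clk=0
t12.Δ1 v=1 u=1 p=0 r=1 q=1 x=0 clk=1
t12.Δ2 v=1 u=1 p=0 r=1 q=0 x=0 clk=1
t12.Δ3 v=1 u=1 p=0 r=0 q=0 x=1 clk=1
t12.Δ4 v=1 u=1 p=0 r=0 q=0 x=0 clk=1
t13.Δ0 v=1 u=1 p=0 r=0 q=0 x=0 clk=1
t13.Δ1 v=1 u=1 p=0 r=0 q=0 x=0 clk=0
t14.Δ0 v=1 u=1 p=0 r=0 q=0 x=0 clk=0
t14.Δ1 v=1 u=1 p=0 r=0 q=0 x=0 clk=1
t14.Δ2 v=1 u=0 p=1 r=0 q=0 x=0 clk=1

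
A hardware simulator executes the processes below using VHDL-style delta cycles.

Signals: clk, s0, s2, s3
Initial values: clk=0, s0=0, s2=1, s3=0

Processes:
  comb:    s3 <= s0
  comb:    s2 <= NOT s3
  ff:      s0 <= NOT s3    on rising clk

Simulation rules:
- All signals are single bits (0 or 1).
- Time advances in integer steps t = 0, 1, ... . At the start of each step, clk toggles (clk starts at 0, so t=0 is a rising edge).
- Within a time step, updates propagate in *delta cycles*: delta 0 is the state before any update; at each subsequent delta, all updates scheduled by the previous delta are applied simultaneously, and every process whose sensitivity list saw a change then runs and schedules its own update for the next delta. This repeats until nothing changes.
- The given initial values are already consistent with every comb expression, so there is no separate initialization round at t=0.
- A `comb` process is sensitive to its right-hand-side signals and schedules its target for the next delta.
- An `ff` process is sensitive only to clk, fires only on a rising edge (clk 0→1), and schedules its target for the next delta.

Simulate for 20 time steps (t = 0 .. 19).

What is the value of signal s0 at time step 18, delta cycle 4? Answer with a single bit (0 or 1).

[bits: clk,s2,s3,s0]
t=0: Δ0=0100 Δ1=1100 Δ2=1101 Δ3=1111 Δ4=1011 | 4Δ
t=1: Δ0=1011 Δ1=0011 | 1Δ
t=2: Δ0=0011 Δ1=1011 Δ2=1010 Δ3=1000 Δ4=1100 | 4Δ
t=3: Δ0=1100 Δ1=0100 | 1Δ
t=4: Δ0=0100 Δ1=1100 Δ2=1101 Δ3=1111 Δ4=1011 | 4Δ
t=5: Δ0=1011 Δ1=0011 | 1Δ
t=6: Δ0=0011 Δ1=1011 Δ2=1010 Δ3=1000 Δ4=1100 | 4Δ
t=7: Δ0=1100 Δ1=0100 | 1Δ
t=8: Δ0=0100 Δ1=1100 Δ2=1101 Δ3=1111 Δ4=1011 | 4Δ
t=9: Δ0=1011 Δ1=0011 | 1Δ
t=10: Δ0=0011 Δ1=1011 Δ2=1010 Δ3=1000 Δ4=1100 | 4Δ
t=11: Δ0=1100 Δ1=0100 | 1Δ
t=12: Δ0=0100 Δ1=1100 Δ2=1101 Δ3=1111 Δ4=1011 | 4Δ
t=13: Δ0=1011 Δ1=0011 | 1Δ
t=14: Δ0=0011 Δ1=1011 Δ2=1010 Δ3=1000 Δ4=1100 | 4Δ
t=15: Δ0=1100 Δ1=0100 | 1Δ
t=16: Δ0=0100 Δ1=1100 Δ2=1101 Δ3=1111 Δ4=1011 | 4Δ
t=17: Δ0=1011 Δ1=0011 | 1Δ
t=18: Δ0=0011 Δ1=1011 Δ2=1010 Δ3=1000 Δ4=1100 | 4Δ
t=19: Δ0=1100 Δ1=0100 | 1Δ

0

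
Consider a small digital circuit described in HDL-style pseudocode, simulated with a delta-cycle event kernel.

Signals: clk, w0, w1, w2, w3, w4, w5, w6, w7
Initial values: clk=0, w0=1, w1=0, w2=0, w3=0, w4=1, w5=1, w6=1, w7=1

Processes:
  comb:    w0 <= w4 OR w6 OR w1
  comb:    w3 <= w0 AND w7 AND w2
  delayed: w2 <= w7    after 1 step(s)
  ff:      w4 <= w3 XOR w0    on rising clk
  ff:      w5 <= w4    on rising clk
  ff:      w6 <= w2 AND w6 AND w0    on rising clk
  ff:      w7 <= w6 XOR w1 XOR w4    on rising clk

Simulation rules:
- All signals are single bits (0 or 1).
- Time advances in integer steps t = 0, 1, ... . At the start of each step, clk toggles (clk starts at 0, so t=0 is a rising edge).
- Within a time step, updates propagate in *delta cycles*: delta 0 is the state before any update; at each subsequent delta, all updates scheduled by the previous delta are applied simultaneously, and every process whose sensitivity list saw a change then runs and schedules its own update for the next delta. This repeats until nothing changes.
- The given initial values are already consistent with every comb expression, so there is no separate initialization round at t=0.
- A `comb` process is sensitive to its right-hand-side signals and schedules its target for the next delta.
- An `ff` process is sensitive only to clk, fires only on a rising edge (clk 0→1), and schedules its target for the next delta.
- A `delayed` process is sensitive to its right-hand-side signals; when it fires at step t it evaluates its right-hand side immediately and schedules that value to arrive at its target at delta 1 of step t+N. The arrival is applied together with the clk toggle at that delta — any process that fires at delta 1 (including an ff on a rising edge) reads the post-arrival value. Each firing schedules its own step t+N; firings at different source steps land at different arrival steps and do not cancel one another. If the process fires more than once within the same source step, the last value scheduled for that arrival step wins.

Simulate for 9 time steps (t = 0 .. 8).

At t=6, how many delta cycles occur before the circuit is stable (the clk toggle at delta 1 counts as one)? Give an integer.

t=0 Δ0: w0=1 w7=1 clk=0 w6=1 w1=0 w3=0 w2=0 w5=1 w4=1
  Δ1: clk:0→1
  Δ2: w7:1→0, w6:1→0
  (2Δ to stable)
t=1 Δ0: w0=1 w7=0 clk=1 w6=0 w1=0 w3=0 w2=0 w5=1 w4=1
  Δ1: clk:1→0
  (1Δ to stable)
t=2 Δ0: w0=1 w7=0 clk=0 w6=0 w1=0 w3=0 w2=0 w5=1 w4=1
  Δ1: clk:0→1
  Δ2: w7:0→1
  (2Δ to stable)
t=3 Δ0: w0=1 w7=1 clk=1 w6=0 w1=0 w3=0 w2=0 w5=1 w4=1
  Δ1: clk:1→0, w2:0→1
  Δ2: w3:0→1
  (2Δ to stable)
t=4 Δ0: w0=1 w7=1 clk=0 w6=0 w1=0 w3=1 w2=1 w5=1 w4=1
  Δ1: clk:0→1
  Δ2: w4:1→0
  Δ3: w0:1→0
  Δ4: w3:1→0
  (4Δ to stable)
t=5 Δ0: w0=0 w7=1 clk=1 w6=0 w1=0 w3=0 w2=1 w5=1 w4=0
  Δ1: clk:1→0
  (1Δ to stable)
t=6 Δ0: w0=0 w7=1 clk=0 w6=0 w1=0 w3=0 w2=1 w5=1 w4=0
  Δ1: clk:0→1
  Δ2: w7:1→0, w5:1→0
  (2Δ to stable)
t=7 Δ0: w0=0 w7=0 clk=1 w6=0 w1=0 w3=0 w2=1 w5=0 w4=0
  Δ1: clk:1→0, w2:1→0
  (1Δ to stable)
t=8 Δ0: w0=0 w7=0 clk=0 w6=0 w1=0 w3=0 w2=0 w5=0 w4=0
  Δ1: clk:0→1
  (1Δ to stable)

2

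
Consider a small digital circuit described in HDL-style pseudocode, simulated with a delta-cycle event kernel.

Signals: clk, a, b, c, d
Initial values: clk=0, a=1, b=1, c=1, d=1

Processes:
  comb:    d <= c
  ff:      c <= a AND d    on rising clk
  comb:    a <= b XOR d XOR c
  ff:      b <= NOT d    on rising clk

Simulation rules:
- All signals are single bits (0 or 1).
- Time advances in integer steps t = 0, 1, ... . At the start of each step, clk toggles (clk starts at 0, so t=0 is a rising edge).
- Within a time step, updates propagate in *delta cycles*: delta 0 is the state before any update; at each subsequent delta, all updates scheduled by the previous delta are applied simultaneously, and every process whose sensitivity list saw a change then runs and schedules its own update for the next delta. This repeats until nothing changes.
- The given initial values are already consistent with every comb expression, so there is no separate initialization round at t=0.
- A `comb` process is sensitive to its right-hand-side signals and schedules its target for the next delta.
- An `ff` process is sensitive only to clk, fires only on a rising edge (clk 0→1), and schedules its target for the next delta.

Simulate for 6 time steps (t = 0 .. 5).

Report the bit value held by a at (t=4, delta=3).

[bits: b,a,clk,c,d]
t=0: Δ0=11011 Δ1=11111 Δ2=01111 Δ3=00111 | 3Δ
t=1: Δ0=00111 Δ1=00011 | 1Δ
t=2: Δ0=00011 Δ1=00111 Δ2=00101 Δ3=01100 Δ4=00100 | 4Δ
t=3: Δ0=00100 Δ1=00000 | 1Δ
t=4: Δ0=00000 Δ1=00100 Δ2=10100 Δ3=11100 | 3Δ
t=5: Δ0=11100 Δ1=11000 | 1Δ

1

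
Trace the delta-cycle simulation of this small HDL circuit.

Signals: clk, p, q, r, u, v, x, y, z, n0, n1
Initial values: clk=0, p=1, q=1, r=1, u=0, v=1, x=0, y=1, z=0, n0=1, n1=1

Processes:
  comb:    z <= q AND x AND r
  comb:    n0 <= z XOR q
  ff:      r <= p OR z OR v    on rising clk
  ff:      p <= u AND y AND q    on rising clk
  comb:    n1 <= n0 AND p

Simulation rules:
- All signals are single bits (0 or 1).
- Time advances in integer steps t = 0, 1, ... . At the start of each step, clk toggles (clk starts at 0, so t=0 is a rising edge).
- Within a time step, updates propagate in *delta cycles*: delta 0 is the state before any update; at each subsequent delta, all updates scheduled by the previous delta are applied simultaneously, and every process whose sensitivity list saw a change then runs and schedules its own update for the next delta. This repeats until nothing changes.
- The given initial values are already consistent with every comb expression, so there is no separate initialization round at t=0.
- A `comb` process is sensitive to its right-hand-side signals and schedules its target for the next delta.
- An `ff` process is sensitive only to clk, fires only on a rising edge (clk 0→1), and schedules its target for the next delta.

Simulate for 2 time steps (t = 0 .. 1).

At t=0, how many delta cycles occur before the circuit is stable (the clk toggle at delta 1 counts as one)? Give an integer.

[bits: n0,y,q,clk,n1,r,u,z,v,p,x]
t=0: Δ0=11101100110 Δ1=11111100110 Δ2=11111100100 Δ3=11110100100 | 3Δ
t=1: Δ0=11110100100 Δ1=11100100100 | 1Δ

3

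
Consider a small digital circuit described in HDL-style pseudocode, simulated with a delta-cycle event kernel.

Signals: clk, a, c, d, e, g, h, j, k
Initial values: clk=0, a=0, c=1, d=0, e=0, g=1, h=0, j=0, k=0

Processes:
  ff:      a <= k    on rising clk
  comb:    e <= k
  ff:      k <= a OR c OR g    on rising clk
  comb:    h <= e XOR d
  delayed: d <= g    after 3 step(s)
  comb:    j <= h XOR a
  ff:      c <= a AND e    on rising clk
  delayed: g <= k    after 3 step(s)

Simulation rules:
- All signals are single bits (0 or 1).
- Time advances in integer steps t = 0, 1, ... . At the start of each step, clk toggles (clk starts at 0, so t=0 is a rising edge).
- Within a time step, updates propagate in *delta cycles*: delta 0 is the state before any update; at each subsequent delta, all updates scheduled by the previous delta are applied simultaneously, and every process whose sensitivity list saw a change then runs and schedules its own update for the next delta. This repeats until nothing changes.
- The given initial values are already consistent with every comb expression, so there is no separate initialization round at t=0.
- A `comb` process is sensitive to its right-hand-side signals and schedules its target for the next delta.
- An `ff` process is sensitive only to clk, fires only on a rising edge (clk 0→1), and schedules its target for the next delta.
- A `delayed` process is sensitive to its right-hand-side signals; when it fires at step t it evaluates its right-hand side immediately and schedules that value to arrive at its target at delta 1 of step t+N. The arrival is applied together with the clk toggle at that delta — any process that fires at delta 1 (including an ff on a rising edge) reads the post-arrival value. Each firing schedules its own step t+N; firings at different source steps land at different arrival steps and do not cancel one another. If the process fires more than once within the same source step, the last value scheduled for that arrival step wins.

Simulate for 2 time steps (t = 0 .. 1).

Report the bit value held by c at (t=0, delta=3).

[bits: j,h,clk,c,a,g,k,d,e]
t=0: Δ0=000101000 Δ1=001101000 Δ2=001001100 Δ3=001001101 Δ4=011001101 Δ5=111001101 | 5Δ
t=1: Δ0=111001101 Δ1=110001101 | 1Δ

0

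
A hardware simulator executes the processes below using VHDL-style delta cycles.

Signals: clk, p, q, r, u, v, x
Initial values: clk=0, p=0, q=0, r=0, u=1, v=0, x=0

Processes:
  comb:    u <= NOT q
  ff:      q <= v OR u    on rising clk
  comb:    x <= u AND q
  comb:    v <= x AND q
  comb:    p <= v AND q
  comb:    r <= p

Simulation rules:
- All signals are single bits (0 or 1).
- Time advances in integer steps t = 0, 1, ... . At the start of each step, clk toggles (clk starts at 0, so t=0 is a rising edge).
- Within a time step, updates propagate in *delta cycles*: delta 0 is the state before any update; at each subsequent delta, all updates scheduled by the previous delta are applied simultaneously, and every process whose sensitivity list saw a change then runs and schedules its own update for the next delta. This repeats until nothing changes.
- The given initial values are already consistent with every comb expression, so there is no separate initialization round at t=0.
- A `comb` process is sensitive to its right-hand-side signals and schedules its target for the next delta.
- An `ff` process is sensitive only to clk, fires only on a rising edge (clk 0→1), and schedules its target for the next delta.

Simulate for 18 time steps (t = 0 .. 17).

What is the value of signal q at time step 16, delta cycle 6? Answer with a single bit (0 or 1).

1

t=0 Δ0: x=0 p=0 clk=0 q=0 r=0 u=1 v=0
  Δ1: clk:0→1
  Δ2: q:0→1
  Δ3: x:0→1, u:1→0
  Δ4: x:1→0, v:0→1
  Δ5: p:0→1, v:1→0
  Δ6: p:1→0, r:0→1
  Δ7: r:1→0
  (7Δ to stable)
t=1 Δ0: x=0 p=0 clk=1 q=1 r=0 u=0 v=0
  Δ1: clk:1→0
  (1Δ to stable)
t=2 Δ0: x=0 p=0 clk=0 q=1 r=0 u=0 v=0
  Δ1: clk:0→1
  Δ2: q:1→0
  Δ3: u:0→1
  (3Δ to stable)
t=3 Δ0: x=0 p=0 clk=1 q=0 r=0 u=1 v=0
  Δ1: clk:1→0
  (1Δ to stable)
t=4 Δ0: x=0 p=0 clk=0 q=0 r=0 u=1 v=0
  Δ1: clk:0→1
  Δ2: q:0→1
  Δ3: x:0→1, u:1→0
  Δ4: x:1→0, v:0→1
  Δ5: p:0→1, v:1→0
  Δ6: p:1→0, r:0→1
  Δ7: r:1→0
  (7Δ to stable)
t=5 Δ0: x=0 p=0 clk=1 q=1 r=0 u=0 v=0
  Δ1: clk:1→0
  (1Δ to stable)
t=6 Δ0: x=0 p=0 clk=0 q=1 r=0 u=0 v=0
  Δ1: clk:0→1
  Δ2: q:1→0
  Δ3: u:0→1
  (3Δ to stable)
t=7 Δ0: x=0 p=0 clk=1 q=0 r=0 u=1 v=0
  Δ1: clk:1→0
  (1Δ to stable)
t=8 Δ0: x=0 p=0 clk=0 q=0 r=0 u=1 v=0
  Δ1: clk:0→1
  Δ2: q:0→1
  Δ3: x:0→1, u:1→0
  Δ4: x:1→0, v:0→1
  Δ5: p:0→1, v:1→0
  Δ6: p:1→0, r:0→1
  Δ7: r:1→0
  (7Δ to stable)
t=9 Δ0: x=0 p=0 clk=1 q=1 r=0 u=0 v=0
  Δ1: clk:1→0
  (1Δ to stable)
t=10 Δ0: x=0 p=0 clk=0 q=1 r=0 u=0 v=0
  Δ1: clk:0→1
  Δ2: q:1→0
  Δ3: u:0→1
  (3Δ to stable)
t=11 Δ0: x=0 p=0 clk=1 q=0 r=0 u=1 v=0
  Δ1: clk:1→0
  (1Δ to stable)
t=12 Δ0: x=0 p=0 clk=0 q=0 r=0 u=1 v=0
  Δ1: clk:0→1
  Δ2: q:0→1
  Δ3: x:0→1, u:1→0
  Δ4: x:1→0, v:0→1
  Δ5: p:0→1, v:1→0
  Δ6: p:1→0, r:0→1
  Δ7: r:1→0
  (7Δ to stable)
t=13 Δ0: x=0 p=0 clk=1 q=1 r=0 u=0 v=0
  Δ1: clk:1→0
  (1Δ to stable)
t=14 Δ0: x=0 p=0 clk=0 q=1 r=0 u=0 v=0
  Δ1: clk:0→1
  Δ2: q:1→0
  Δ3: u:0→1
  (3Δ to stable)
t=15 Δ0: x=0 p=0 clk=1 q=0 r=0 u=1 v=0
  Δ1: clk:1→0
  (1Δ to stable)
t=16 Δ0: x=0 p=0 clk=0 q=0 r=0 u=1 v=0
  Δ1: clk:0→1
  Δ2: q:0→1
  Δ3: x:0→1, u:1→0
  Δ4: x:1→0, v:0→1
  Δ5: p:0→1, v:1→0
  Δ6: p:1→0, r:0→1
  Δ7: r:1→0
  (7Δ to stable)
t=17 Δ0: x=0 p=0 clk=1 q=1 r=0 u=0 v=0
  Δ1: clk:1→0
  (1Δ to stable)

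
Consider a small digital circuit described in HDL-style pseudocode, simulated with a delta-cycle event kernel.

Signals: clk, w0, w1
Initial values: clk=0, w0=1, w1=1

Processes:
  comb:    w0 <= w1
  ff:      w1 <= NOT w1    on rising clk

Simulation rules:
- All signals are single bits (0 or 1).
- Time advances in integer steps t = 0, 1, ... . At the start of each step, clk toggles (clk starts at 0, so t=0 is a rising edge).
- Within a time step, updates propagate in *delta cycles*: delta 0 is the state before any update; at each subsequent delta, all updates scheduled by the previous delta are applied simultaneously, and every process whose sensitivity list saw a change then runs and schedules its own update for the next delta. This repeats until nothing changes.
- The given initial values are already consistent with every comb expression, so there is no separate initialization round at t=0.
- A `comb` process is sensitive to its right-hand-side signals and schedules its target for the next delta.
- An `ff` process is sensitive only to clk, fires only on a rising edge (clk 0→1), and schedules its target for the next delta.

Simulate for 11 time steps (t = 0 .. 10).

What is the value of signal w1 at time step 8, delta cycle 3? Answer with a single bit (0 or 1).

t0.Δ0 w0=1 w1=1 clk=0
t0.Δ1 w0=1 w1=1 clk=1
t0.Δ2 w0=1 w1=0 clk=1
t0.Δ3 w0=0 w1=0 clk=1
t1.Δ0 w0=0 w1=0 clk=1
t1.Δ1 w0=0 w1=0 clk=0
t2.Δ0 w0=0 w1=0 clk=0
t2.Δ1 w0=0 w1=0 clk=1
t2.Δ2 w0=0 w1=1 clk=1
t2.Δ3 w0=1 w1=1 clk=1
t3.Δ0 w0=1 w1=1 clk=1
t3.Δ1 w0=1 w1=1 clk=0
t4.Δ0 w0=1 w1=1 clk=0
t4.Δ1 w0=1 w1=1 clk=1
t4.Δ2 w0=1 w1=0 clk=1
t4.Δ3 w0=0 w1=0 clk=1
t5.Δ0 w0=0 w1=0 clk=1
t5.Δ1 w0=0 w1=0 clk=0
t6.Δ0 w0=0 w1=0 clk=0
t6.Δ1 w0=0 w1=0 clk=1
t6.Δ2 w0=0 w1=1 clk=1
t6.Δ3 w0=1 w1=1 clk=1
t7.Δ0 w0=1 w1=1 clk=1
t7.Δ1 w0=1 w1=1 clk=0
t8.Δ0 w0=1 w1=1 clk=0
t8.Δ1 w0=1 w1=1 clk=1
t8.Δ2 w0=1 w1=0 clk=1
t8.Δ3 w0=0 w1=0 clk=1
t9.Δ0 w0=0 w1=0 clk=1
t9.Δ1 w0=0 w1=0 clk=0
t10.Δ0 w0=0 w1=0 clk=0
t10.Δ1 w0=0 w1=0 clk=1
t10.Δ2 w0=0 w1=1 clk=1
t10.Δ3 w0=1 w1=1 clk=1

0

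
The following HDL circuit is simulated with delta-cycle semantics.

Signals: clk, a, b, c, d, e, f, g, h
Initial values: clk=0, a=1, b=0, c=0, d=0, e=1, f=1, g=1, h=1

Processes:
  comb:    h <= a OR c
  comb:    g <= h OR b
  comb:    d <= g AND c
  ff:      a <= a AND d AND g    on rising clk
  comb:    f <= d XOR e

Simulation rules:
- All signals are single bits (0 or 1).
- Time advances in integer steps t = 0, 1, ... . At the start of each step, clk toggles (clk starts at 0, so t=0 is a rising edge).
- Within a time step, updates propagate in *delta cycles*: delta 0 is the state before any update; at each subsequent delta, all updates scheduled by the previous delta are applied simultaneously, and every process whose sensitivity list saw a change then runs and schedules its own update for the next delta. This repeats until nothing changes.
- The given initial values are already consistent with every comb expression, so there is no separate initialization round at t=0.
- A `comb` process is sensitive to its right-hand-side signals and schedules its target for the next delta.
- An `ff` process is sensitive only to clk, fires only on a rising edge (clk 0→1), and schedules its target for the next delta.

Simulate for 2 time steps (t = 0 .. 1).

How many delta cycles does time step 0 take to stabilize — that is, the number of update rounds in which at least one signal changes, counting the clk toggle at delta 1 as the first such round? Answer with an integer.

t=0 Δ0: a=1 d=0 g=1 f=1 e=1 clk=0 c=0 b=0 h=1
  Δ1: clk:0→1
  Δ2: a:1→0
  Δ3: h:1→0
  Δ4: g:1→0
  (4Δ to stable)
t=1 Δ0: a=0 d=0 g=0 f=1 e=1 clk=1 c=0 b=0 h=0
  Δ1: clk:1→0
  (1Δ to stable)

4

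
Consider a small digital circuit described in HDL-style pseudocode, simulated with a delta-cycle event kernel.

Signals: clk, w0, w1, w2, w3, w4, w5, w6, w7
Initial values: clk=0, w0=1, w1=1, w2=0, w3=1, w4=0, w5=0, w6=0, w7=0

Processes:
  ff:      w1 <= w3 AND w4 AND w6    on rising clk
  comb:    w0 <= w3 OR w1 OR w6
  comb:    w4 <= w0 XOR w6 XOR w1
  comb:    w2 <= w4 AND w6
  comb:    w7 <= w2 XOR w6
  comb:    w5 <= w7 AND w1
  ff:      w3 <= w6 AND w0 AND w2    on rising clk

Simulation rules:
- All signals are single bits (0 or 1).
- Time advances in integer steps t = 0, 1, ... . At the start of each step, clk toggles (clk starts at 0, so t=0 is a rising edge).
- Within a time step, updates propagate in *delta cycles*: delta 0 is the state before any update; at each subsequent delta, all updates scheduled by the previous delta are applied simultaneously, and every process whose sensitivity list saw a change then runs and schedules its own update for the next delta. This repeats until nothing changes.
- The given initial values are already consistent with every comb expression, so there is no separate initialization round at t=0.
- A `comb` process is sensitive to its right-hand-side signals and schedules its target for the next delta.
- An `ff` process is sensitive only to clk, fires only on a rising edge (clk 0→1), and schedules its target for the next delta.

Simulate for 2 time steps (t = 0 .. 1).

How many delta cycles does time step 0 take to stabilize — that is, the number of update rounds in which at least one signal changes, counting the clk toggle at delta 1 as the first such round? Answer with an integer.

4

[bits: w3,w2,clk,w1,w7,w0,w6,w4,w5]
t=0: Δ0=100101000 Δ1=101101000 Δ2=001001000 Δ3=001000010 Δ4=001000000 | 4Δ
t=1: Δ0=001000000 Δ1=000000000 | 1Δ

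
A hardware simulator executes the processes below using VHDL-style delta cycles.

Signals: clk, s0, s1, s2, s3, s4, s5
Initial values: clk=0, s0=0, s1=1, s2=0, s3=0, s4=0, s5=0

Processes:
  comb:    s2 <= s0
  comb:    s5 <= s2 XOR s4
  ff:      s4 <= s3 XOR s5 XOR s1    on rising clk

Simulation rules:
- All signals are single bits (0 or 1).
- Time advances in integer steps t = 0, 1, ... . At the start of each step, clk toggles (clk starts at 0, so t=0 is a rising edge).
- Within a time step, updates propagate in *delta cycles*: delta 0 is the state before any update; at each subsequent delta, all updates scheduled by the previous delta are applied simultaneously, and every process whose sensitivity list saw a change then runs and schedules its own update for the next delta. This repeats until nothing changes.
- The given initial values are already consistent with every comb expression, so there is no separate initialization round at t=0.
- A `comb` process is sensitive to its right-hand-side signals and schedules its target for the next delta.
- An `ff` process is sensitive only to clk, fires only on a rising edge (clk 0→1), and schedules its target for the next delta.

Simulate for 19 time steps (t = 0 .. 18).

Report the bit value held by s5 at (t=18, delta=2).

1

[bits: s2,s4,s3,s5,s1,s0,clk]
t=0: Δ0=0000100 Δ1=0000101 Δ2=0100101 Δ3=0101101 | 3Δ
t=1: Δ0=0101101 Δ1=0101100 | 1Δ
t=2: Δ0=0101100 Δ1=0101101 Δ2=0001101 Δ3=0000101 | 3Δ
t=3: Δ0=0000101 Δ1=0000100 | 1Δ
t=4: Δ0=0000100 Δ1=0000101 Δ2=0100101 Δ3=0101101 | 3Δ
t=5: Δ0=0101101 Δ1=0101100 | 1Δ
t=6: Δ0=0101100 Δ1=0101101 Δ2=0001101 Δ3=0000101 | 3Δ
t=7: Δ0=0000101 Δ1=0000100 | 1Δ
t=8: Δ0=0000100 Δ1=0000101 Δ2=0100101 Δ3=0101101 | 3Δ
t=9: Δ0=0101101 Δ1=0101100 | 1Δ
t=10: Δ0=0101100 Δ1=0101101 Δ2=0001101 Δ3=0000101 | 3Δ
t=11: Δ0=0000101 Δ1=0000100 | 1Δ
t=12: Δ0=0000100 Δ1=0000101 Δ2=0100101 Δ3=0101101 | 3Δ
t=13: Δ0=0101101 Δ1=0101100 | 1Δ
t=14: Δ0=0101100 Δ1=0101101 Δ2=0001101 Δ3=0000101 | 3Δ
t=15: Δ0=0000101 Δ1=0000100 | 1Δ
t=16: Δ0=0000100 Δ1=0000101 Δ2=0100101 Δ3=0101101 | 3Δ
t=17: Δ0=0101101 Δ1=0101100 | 1Δ
t=18: Δ0=0101100 Δ1=0101101 Δ2=0001101 Δ3=0000101 | 3Δ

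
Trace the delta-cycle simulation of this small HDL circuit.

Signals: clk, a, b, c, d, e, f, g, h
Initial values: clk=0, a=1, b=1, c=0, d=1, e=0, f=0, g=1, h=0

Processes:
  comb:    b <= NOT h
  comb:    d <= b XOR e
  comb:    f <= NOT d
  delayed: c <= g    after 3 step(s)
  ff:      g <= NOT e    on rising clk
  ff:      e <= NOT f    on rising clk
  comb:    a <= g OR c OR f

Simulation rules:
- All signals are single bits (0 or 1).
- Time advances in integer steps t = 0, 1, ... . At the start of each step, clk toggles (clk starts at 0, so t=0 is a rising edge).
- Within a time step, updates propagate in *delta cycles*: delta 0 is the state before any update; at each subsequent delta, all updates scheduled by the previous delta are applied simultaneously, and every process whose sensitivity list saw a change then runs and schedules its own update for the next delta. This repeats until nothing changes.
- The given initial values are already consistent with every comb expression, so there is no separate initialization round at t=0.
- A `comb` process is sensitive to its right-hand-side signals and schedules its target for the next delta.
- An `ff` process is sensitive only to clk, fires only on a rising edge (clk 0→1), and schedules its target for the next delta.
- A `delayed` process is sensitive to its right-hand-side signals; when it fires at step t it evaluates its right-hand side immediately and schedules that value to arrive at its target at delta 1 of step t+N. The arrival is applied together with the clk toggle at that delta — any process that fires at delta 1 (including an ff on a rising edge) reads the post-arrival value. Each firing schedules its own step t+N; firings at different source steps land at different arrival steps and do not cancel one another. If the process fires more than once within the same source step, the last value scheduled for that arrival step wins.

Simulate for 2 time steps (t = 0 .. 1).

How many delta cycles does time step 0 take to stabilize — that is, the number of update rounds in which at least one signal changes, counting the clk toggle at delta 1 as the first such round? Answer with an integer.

t0.Δ0 f=0 h=0 e=0 g=1 d=1 clk=0 a=1 c=0 b=1
t0.Δ1 f=0 h=0 e=0 g=1 d=1 clk=1 a=1 c=0 b=1
t0.Δ2 f=0 h=0 e=1 g=1 d=1 clk=1 a=1 c=0 b=1
t0.Δ3 f=0 h=0 e=1 g=1 d=0 clk=1 a=1 c=0 b=1
t0.Δ4 f=1 h=0 e=1 g=1 d=0 clk=1 a=1 c=0 b=1
t1.Δ0 f=1 h=0 e=1 g=1 d=0 clk=1 a=1 c=0 b=1
t1.Δ1 f=1 h=0 e=1 g=1 d=0 clk=0 a=1 c=0 b=1

4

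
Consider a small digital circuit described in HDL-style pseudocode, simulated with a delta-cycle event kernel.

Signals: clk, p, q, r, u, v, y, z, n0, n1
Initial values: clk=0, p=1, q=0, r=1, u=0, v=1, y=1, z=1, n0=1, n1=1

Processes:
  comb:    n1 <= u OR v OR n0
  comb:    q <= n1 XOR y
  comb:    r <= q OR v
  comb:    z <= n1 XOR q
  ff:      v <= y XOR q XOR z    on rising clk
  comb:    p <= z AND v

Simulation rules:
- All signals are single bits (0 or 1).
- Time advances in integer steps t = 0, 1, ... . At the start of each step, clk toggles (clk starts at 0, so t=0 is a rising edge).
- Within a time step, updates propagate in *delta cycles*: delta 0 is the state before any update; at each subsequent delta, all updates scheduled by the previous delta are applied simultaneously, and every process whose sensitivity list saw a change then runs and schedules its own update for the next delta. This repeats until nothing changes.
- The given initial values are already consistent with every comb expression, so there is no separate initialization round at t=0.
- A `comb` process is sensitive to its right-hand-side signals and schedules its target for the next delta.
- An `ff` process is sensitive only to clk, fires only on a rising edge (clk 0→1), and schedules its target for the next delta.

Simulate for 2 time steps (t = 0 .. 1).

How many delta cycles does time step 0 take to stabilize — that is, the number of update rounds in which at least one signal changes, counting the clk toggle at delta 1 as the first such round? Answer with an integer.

[bits: z,n1,clk,y,q,r,p,v,u,n0]
t=0: Δ0=1101011101 Δ1=1111011101 Δ2=1111011001 Δ3=1111000001 | 3Δ
t=1: Δ0=1111000001 Δ1=1101000001 | 1Δ

3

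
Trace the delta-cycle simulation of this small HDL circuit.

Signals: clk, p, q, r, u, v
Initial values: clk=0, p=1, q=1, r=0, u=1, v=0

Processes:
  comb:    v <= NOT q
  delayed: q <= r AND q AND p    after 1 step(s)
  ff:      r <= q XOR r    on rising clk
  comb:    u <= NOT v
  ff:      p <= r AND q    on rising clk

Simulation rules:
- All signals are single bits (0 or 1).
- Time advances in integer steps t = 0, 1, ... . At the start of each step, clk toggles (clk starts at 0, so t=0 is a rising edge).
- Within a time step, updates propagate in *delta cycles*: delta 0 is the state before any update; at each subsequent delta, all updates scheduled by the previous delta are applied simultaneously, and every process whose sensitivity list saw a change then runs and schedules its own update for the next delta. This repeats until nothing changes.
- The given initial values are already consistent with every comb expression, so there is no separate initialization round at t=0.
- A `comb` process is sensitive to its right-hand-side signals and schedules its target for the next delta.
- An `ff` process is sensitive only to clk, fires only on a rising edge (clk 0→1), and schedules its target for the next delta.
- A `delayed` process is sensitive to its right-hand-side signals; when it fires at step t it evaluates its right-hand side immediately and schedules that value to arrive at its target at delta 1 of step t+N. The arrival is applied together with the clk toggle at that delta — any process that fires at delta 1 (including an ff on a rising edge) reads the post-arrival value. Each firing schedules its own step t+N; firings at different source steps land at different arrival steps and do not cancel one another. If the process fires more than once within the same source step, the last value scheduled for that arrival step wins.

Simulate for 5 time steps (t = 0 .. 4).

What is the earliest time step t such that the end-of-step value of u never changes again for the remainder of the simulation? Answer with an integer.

1

t=0 Δ0: clk=0 q=1 p=1 r=0 v=0 u=1
  Δ1: clk:0→1
  Δ2: p:1→0, r:0→1
  (2Δ to stable)
t=1 Δ0: clk=1 q=1 p=0 r=1 v=0 u=1
  Δ1: clk:1→0, q:1→0
  Δ2: v:0→1
  Δ3: u:1→0
  (3Δ to stable)
t=2 Δ0: clk=0 q=0 p=0 r=1 v=1 u=0
  Δ1: clk:0→1
  (1Δ to stable)
t=3 Δ0: clk=1 q=0 p=0 r=1 v=1 u=0
  Δ1: clk:1→0
  (1Δ to stable)
t=4 Δ0: clk=0 q=0 p=0 r=1 v=1 u=0
  Δ1: clk:0→1
  (1Δ to stable)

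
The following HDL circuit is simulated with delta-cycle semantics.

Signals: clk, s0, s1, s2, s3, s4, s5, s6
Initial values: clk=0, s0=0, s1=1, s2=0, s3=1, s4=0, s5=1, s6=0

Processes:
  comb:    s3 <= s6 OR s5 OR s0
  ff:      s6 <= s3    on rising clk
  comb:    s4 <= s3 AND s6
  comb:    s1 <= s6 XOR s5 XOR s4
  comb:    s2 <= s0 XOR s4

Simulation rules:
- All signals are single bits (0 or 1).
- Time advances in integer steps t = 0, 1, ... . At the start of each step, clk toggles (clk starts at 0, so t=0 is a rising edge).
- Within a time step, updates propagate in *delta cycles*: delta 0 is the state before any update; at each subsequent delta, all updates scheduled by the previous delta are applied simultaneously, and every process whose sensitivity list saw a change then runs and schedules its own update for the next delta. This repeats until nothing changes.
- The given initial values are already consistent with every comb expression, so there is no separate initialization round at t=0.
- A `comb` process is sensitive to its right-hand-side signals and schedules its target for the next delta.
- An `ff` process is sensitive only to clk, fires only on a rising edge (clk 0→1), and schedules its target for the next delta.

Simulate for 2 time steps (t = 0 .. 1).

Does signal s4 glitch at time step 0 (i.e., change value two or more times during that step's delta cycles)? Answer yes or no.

t0.Δ0 s1=1 s6=0 s0=0 s5=1 clk=0 s3=1 s4=0 s2=0
t0.Δ1 s1=1 s6=0 s0=0 s5=1 clk=1 s3=1 s4=0 s2=0
t0.Δ2 s1=1 s6=1 s0=0 s5=1 clk=1 s3=1 s4=0 s2=0
t0.Δ3 s1=0 s6=1 s0=0 s5=1 clk=1 s3=1 s4=1 s2=0
t0.Δ4 s1=1 s6=1 s0=0 s5=1 clk=1 s3=1 s4=1 s2=1
t1.Δ0 s1=1 s6=1 s0=0 s5=1 clk=1 s3=1 s4=1 s2=1
t1.Δ1 s1=1 s6=1 s0=0 s5=1 clk=0 s3=1 s4=1 s2=1

no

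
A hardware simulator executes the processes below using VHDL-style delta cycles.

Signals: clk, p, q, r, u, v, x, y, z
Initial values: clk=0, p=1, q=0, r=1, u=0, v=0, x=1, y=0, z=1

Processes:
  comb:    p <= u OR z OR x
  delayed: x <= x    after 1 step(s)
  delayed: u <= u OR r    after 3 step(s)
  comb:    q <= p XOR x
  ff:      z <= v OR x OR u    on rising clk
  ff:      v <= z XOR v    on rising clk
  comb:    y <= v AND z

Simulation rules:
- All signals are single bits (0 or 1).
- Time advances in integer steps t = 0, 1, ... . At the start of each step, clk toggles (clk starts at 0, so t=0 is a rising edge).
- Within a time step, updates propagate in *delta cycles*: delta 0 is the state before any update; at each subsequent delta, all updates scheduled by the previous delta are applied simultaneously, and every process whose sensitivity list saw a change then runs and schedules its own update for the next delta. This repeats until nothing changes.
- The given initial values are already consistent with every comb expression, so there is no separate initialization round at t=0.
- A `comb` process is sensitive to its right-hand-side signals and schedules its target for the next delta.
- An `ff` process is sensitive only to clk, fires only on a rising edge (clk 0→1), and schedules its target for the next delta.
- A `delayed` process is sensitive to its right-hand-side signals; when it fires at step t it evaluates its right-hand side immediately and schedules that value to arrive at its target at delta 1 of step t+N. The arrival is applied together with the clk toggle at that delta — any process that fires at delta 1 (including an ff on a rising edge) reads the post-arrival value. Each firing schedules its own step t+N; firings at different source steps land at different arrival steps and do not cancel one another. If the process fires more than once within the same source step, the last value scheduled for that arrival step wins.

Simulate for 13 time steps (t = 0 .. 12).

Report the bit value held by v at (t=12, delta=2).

1

[bits: q,x,z,y,clk,v,r,u,p]
t=0: Δ0=011000101 Δ1=011010101 Δ2=011011101 Δ3=011111101 | 3Δ
t=1: Δ0=011111101 Δ1=011101101 | 1Δ
t=2: Δ0=011101101 Δ1=011111101 Δ2=011110101 Δ3=011010101 | 3Δ
t=3: Δ0=011010101 Δ1=011000101 | 1Δ
t=4: Δ0=011000101 Δ1=011010101 Δ2=011011101 Δ3=011111101 | 3Δ
t=5: Δ0=011111101 Δ1=011101101 | 1Δ
t=6: Δ0=011101101 Δ1=011111101 Δ2=011110101 Δ3=011010101 | 3Δ
t=7: Δ0=011010101 Δ1=011000101 | 1Δ
t=8: Δ0=011000101 Δ1=011010101 Δ2=011011101 Δ3=011111101 | 3Δ
t=9: Δ0=011111101 Δ1=011101101 | 1Δ
t=10: Δ0=011101101 Δ1=011111101 Δ2=011110101 Δ3=011010101 | 3Δ
t=11: Δ0=011010101 Δ1=011000101 | 1Δ
t=12: Δ0=011000101 Δ1=011010101 Δ2=011011101 Δ3=011111101 | 3Δ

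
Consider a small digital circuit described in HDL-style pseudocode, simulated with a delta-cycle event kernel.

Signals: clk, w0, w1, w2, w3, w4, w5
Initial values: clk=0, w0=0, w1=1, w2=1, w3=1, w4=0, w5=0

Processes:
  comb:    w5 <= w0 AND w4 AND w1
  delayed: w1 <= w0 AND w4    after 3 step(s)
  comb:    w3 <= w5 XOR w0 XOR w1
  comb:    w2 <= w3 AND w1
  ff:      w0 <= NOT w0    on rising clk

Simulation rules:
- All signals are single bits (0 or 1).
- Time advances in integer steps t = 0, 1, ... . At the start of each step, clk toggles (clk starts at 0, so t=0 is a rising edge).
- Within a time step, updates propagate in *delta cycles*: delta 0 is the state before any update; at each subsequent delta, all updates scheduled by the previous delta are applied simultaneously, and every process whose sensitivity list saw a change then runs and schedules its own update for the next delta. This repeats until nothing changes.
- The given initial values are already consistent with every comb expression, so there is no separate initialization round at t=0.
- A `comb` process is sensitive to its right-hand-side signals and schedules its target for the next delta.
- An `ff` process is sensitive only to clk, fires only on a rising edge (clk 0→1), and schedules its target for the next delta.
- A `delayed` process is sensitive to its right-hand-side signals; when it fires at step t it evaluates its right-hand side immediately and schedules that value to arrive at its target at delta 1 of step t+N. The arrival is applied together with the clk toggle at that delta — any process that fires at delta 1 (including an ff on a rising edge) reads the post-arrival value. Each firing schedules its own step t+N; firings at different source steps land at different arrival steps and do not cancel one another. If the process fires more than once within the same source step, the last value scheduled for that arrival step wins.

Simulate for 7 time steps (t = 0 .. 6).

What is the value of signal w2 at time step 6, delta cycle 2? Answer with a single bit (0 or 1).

0

[bits: clk,w4,w5,w1,w0,w2,w3]
t=0: Δ0=0001011 Δ1=1001011 Δ2=1001111 Δ3=1001110 Δ4=1001100 | 4Δ
t=1: Δ0=1001100 Δ1=0001100 | 1Δ
t=2: Δ0=0001100 Δ1=1001100 Δ2=1001000 Δ3=1001001 Δ4=1001011 | 4Δ
t=3: Δ0=1001011 Δ1=0000011 Δ2=0000000 | 2Δ
t=4: Δ0=0000000 Δ1=1000000 Δ2=1000100 Δ3=1000101 | 3Δ
t=5: Δ0=1000101 Δ1=0000101 | 1Δ
t=6: Δ0=0000101 Δ1=1000101 Δ2=1000001 Δ3=1000000 | 3Δ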